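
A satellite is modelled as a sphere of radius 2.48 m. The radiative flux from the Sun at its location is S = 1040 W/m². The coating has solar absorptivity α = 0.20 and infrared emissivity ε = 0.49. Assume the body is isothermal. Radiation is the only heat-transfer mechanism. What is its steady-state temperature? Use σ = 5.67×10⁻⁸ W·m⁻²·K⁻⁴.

At equilibrium, absorbed power = emitted power.
Absorbing cross-section = πr² = 19.32 m²; emitting surface = 4πr² = 77.29 m² (ratio 4).
αS·A_cross = εσ·A_surf·T⁴  ⇒  T⁴ = αS/(ε·4σ).
T⁴ = 0.200·1040/(0.49·4·5.67×10⁻⁸) = 1.872×10⁹ K⁴.
T = (1.872×10⁹)^(1/4).

T ≈ 208 K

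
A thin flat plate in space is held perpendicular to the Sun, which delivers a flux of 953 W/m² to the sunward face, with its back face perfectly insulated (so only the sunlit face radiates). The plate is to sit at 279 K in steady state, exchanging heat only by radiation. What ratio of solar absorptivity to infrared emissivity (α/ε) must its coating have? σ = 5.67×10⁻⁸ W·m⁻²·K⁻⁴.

Balance: αS·A = εσ·1A·T⁴ ⇒ α/ε = σT⁴/S.
α/ε = 5.67×10⁻⁸·(279)⁴/953 = 5.67×10⁻⁸·6.059×10⁹/953.

α/ε ≈ 0.361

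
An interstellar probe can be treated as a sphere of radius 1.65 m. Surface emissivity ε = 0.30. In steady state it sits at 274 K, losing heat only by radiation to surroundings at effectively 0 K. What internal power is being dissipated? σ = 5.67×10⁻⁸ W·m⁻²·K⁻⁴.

Steady state: P = εσA T⁴.
A = 4πr² = 34.21 m²; T⁴ = (274)⁴ = 5.636×10⁹ K⁴.
P = 0.30 × 5.67×10⁻⁸ × 34.21 × 5.636×10⁹.

P ≈ 3280 W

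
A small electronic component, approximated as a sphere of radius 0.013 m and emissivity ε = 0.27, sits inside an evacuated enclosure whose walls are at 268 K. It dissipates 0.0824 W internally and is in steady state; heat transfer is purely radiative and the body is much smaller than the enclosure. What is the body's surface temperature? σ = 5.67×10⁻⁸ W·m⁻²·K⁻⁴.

T ≈ 296 K

For a small grey body in a large enclosure, net radiated power = εσA(T⁴ − T_w⁴).
Steady state: P = εσA(T⁴ − T_w⁴) with A = 4πr² = 0.002124 m².
T⁴ = P/(εσA) + T_w⁴ = 0.0824/(0.27·5.67×10⁻⁸·0.002124) + (268)⁴
    = 2.534×10⁹ + 5.159×10⁹ = 7.693×10⁹ K⁴.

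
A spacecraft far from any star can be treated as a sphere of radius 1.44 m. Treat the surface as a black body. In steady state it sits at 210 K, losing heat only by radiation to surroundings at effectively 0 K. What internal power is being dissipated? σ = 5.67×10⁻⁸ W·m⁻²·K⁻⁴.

P ≈ 2870 W

Steady state: P = εσA T⁴.
A = 4πr² = 26.06 m²; T⁴ = (210)⁴ = 1.945×10⁹ K⁴.
P = 1.0 × 5.67×10⁻⁸ × 26.06 × 1.945×10⁹.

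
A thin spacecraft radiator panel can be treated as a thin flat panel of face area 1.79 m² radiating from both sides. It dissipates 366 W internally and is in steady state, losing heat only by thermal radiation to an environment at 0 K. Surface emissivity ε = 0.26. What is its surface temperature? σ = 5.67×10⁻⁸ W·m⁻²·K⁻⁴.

T ≈ 289 K

Steady state: internal power = radiated power, P = εσA T⁴.
Radiating area A = 2·1.79 = 3.580 m².
T⁴ = P/(εσA) = 366/(0.26·5.67×10⁻⁸·3.580) = 6.935×10⁹ K⁴.
T = (6.935×10⁹)^(1/4).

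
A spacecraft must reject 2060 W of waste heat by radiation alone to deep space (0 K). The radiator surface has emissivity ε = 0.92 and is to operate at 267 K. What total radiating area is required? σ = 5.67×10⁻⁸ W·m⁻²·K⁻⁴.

P = εσA T⁴ ⇒ A = P/(εσT⁴).
T⁴ = 5.082×10⁹ K⁴.
A = 2060/(0.92 × 5.67×10⁻⁸ × 5.082×10⁹).

A ≈ 7.77 m²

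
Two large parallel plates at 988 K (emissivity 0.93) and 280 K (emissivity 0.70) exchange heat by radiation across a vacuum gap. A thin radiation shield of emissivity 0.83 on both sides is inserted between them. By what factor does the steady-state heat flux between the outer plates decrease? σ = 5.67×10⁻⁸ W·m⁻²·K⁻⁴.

Without shield: q₀ = σΔ(T⁴)/(1/ε₁+1/ε₂−1) with denominator 1.504.
With shield the two gaps are in series; the resistances add: (1/ε₁+1/ε_s−1)+(1/ε_s+1/ε₂−1) = 1.280+1.633 = 2.913.
Heat-flux ratio q₀/q = 2.913/1.504.

factor ≈ 1.94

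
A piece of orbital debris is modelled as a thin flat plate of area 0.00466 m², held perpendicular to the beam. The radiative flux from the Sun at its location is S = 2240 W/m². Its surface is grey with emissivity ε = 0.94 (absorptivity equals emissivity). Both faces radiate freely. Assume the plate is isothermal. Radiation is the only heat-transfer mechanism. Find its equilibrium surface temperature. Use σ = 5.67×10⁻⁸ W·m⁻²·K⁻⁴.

At equilibrium, absorbed power = emitted power.
Absorbing cross-section = A = 0.004660 m²; emitting surface = 2A = 0.009320 m² (ratio 2).
εS·A_cross = εσ·A_surf·T⁴  ⇒  T⁴ = S/(2σ)   (ε cancels).
T⁴ = 2240/(2·5.67×10⁻⁸) = 1.975×10¹⁰ K⁴.
T = (1.975×10¹⁰)^(1/4).

T ≈ 375 K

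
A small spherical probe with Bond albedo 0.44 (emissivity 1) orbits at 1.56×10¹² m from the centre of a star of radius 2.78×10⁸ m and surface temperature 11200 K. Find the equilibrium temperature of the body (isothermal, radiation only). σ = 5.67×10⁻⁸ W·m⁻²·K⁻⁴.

T ≈ 91.5 K

The star's surface emits σT_*⁴; at distance d the flux is S = σT_*⁴(R_*/d)².
S = 5.67×10⁻⁸·(11200)⁴·(2.78×10⁸/1.56×10¹²)² = 28.33 W/m².
For an isothermal sphere T⁴ = (1−a)S/(4σ) = 6.996×10⁷ K⁴.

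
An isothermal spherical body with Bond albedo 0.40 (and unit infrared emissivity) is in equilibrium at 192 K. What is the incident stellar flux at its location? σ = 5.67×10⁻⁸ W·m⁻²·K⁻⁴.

(1−a)S·πr² = σ·4πr²·T⁴ ⇒ S = 4σT⁴/(1−a).
S = 4·5.67×10⁻⁸·1.359×10⁹/0.600.

S ≈ 514 W/m²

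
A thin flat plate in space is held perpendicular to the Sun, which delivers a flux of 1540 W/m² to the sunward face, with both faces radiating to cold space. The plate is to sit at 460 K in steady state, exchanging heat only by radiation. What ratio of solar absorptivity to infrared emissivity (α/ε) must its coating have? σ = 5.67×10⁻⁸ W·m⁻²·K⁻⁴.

α/ε ≈ 3.30

Balance: αS·A = εσ·2A·T⁴ ⇒ α/ε = 2σT⁴/S.
α/ε = 2·5.67×10⁻⁸·(460)⁴/1540 = 2·5.67×10⁻⁸·4.477×10¹⁰/1540.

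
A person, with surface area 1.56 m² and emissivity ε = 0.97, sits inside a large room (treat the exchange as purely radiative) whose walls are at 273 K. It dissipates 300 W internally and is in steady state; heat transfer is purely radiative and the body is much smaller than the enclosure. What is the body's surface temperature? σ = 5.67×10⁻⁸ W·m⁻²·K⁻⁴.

For a small grey body in a large enclosure, net radiated power = εσA(T⁴ − T_w⁴).
Steady state: P = εσA(T⁴ − T_w⁴) with A = 1.56 m².
T⁴ = P/(εσA) + T_w⁴ = 300/(0.97·5.67×10⁻⁸·1.560) + (273)⁴
    = 3.497×10⁹ + 5.555×10⁹ = 9.051×10⁹ K⁴.

T ≈ 308 K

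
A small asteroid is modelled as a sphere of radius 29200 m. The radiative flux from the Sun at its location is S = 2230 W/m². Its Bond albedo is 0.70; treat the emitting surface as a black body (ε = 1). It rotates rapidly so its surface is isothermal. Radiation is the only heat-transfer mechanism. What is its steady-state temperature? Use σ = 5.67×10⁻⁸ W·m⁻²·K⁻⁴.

At equilibrium, absorbed power = emitted power.
Absorbing cross-section = πr² = 2.679×10⁹ m²; emitting surface = 4πr² = 1.071×10¹⁰ m² (ratio 4).
(1−a)S·A_cross = εσ·A_surf·T⁴  ⇒  T⁴ = (1−a)S/(4σ).
T⁴ = 0.300·2230/(4·5.67×10⁻⁸) = 2.950×10⁹ K⁴.
T = (2.950×10⁹)^(1/4).

T ≈ 233 K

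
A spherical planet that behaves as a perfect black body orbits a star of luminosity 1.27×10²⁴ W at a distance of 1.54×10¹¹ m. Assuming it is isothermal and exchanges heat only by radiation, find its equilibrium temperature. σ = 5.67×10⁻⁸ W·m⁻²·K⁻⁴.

T ≈ 65.8 K

First find the stellar flux at distance d: S = L/(4πd²) = 1.27×10²⁴/(4π·(1.54×10¹¹)²) = 4.261 W/m².
For an isothermal sphere, absorbed (1−a)S·πr² = emitted σ·4πr²·T⁴, so T⁴ = (1−a)S/(4σ).
T⁴ = 1.00·4.261/(4·5.67×10⁻⁸) = 1.879×10⁷ K⁴.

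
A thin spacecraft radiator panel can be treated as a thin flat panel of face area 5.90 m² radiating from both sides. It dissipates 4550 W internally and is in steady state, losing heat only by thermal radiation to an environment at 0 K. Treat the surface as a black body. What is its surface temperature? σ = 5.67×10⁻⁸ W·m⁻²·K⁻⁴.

T ≈ 287 K

Steady state: internal power = radiated power, P = εσA T⁴.
Radiating area A = 2·5.90 = 11.80 m².
T⁴ = P/(εσA) = 4550/(1.0·5.67×10⁻⁸·11.80) = 6.801×10⁹ K⁴.
T = (6.801×10⁹)^(1/4).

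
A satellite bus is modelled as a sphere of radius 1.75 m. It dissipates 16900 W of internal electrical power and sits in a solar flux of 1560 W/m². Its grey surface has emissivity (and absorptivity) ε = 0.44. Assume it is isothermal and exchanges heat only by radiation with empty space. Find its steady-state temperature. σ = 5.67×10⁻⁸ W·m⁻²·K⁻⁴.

At steady state, absorbed solar power + internal power = radiated power.
Absorbed: α·S·A_cross = 0.44·1560·9.621 = 6604 W (cross-section πr²).
Total input = 6604 + 16900 = 23500 W.
Radiated: εσ·A_surf·T⁴ with A_surf = 4πr² = 38.48 m².
T⁴ = 23500/(0.44·5.67×10⁻⁸·38.48) = 2.448×10¹⁰ K⁴.

T ≈ 396 K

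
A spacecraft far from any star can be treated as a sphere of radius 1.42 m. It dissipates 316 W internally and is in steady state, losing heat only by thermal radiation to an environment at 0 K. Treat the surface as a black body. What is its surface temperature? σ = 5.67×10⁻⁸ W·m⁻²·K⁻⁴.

T ≈ 122 K

Steady state: internal power = radiated power, P = εσA T⁴.
Radiating area A = 4πr² = 25.34 m².
T⁴ = P/(εσA) = 316/(1.0·5.67×10⁻⁸·25.34) = 2.199×10⁸ K⁴.
T = (2.199×10⁸)^(1/4).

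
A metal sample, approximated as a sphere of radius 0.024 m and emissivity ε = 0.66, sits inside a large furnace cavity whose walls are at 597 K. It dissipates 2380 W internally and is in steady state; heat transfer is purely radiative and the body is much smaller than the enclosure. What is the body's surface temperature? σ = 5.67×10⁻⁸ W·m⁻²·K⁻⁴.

For a small grey body in a large enclosure, net radiated power = εσA(T⁴ − T_w⁴).
Steady state: P = εσA(T⁴ − T_w⁴) with A = 4πr² = 0.007238 m².
T⁴ = P/(εσA) + T_w⁴ = 2380/(0.66·5.67×10⁻⁸·0.007238) + (597)⁴
    = 8.787×10¹² + 1.270×10¹¹ = 8.914×10¹² K⁴.

T ≈ 1730 K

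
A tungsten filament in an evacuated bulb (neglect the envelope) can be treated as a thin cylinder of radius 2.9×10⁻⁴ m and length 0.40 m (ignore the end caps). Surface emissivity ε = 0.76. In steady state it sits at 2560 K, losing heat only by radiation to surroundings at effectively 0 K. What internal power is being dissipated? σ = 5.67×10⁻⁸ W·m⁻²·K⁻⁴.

P ≈ 1350 W

Steady state: P = εσA T⁴.
A = 2πrL = 7.288×10⁻⁴ m²; T⁴ = (2560)⁴ = 4.295×10¹³ K⁴.
P = 0.76 × 5.67×10⁻⁸ × 7.288×10⁻⁴ × 4.295×10¹³.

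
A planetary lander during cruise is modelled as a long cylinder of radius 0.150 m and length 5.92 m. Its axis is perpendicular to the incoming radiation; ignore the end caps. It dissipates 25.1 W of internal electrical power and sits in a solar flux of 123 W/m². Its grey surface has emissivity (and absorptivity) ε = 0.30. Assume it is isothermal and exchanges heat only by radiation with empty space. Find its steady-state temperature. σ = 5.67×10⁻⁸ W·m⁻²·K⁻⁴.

T ≈ 176 K

At steady state, absorbed solar power + internal power = radiated power.
Absorbed: α·S·A_cross = 0.30·123·1.776 = 65.53 W (cross-section 2rL).
Total input = 65.53 + 25.1 = 90.63 W.
Radiated: εσ·A_surf·T⁴ with A_surf = 2πrL = 5.579 m².
T⁴ = 90.63/(0.30·5.67×10⁻⁸·5.579) = 9.550×10⁸ K⁴.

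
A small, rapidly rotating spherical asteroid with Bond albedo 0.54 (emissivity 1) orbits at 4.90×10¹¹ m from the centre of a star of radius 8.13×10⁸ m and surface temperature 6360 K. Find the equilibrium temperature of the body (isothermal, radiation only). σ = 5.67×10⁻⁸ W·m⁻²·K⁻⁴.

T ≈ 151 K

The star's surface emits σT_*⁴; at distance d the flux is S = σT_*⁴(R_*/d)².
S = 5.67×10⁻⁸·(6360)⁴·(8.13×10⁸/4.90×10¹¹)² = 255.4 W/m².
For an isothermal sphere T⁴ = (1−a)S/(4σ) = 5.180×10⁸ K⁴.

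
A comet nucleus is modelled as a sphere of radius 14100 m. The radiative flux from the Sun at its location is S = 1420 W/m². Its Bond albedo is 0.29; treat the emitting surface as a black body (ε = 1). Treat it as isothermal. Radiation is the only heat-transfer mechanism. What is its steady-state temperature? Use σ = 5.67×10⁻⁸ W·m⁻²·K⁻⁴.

T ≈ 258 K

At equilibrium, absorbed power = emitted power.
Absorbing cross-section = πr² = 6.246×10⁸ m²; emitting surface = 4πr² = 2.498×10⁹ m² (ratio 4).
(1−a)S·A_cross = εσ·A_surf·T⁴  ⇒  T⁴ = (1−a)S/(4σ).
T⁴ = 0.710·1420/(4·5.67×10⁻⁸) = 4.445×10⁹ K⁴.
T = (4.445×10⁹)^(1/4).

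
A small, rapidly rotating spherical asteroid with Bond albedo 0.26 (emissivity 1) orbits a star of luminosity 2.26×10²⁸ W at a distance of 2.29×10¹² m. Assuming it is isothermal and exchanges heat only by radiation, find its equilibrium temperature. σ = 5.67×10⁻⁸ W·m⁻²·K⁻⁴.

First find the stellar flux at distance d: S = L/(4πd²) = 2.26×10²⁸/(4π·(2.29×10¹²)²) = 342.9 W/m².
For an isothermal sphere, absorbed (1−a)S·πr² = emitted σ·4πr²·T⁴, so T⁴ = (1−a)S/(4σ).
T⁴ = 0.740·342.9/(4·5.67×10⁻⁸) = 1.119×10⁹ K⁴.

T ≈ 183 K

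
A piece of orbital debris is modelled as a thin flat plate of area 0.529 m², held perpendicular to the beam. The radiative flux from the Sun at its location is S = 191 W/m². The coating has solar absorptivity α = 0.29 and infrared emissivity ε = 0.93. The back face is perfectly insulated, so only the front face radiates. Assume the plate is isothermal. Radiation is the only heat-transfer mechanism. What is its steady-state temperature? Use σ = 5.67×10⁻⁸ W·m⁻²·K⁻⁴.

At equilibrium, absorbed power = emitted power.
Absorbing cross-section = A = 0.5290 m²; emitting surface = A = 0.5290 m² (ratio 1).
αS·A_cross = εσ·A_surf·T⁴  ⇒  T⁴ = αS/(ε·1σ).
T⁴ = 0.290·191/(0.93·1·5.67×10⁻⁸) = 1.050×10⁹ K⁴.
T = (1.050×10⁹)^(1/4).

T ≈ 180 K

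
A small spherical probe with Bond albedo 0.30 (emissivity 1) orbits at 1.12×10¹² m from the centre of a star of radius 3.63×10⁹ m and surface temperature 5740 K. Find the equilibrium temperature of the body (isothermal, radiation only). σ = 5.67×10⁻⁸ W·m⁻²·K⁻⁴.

T ≈ 211 K

The star's surface emits σT_*⁴; at distance d the flux is S = σT_*⁴(R_*/d)².
S = 5.67×10⁻⁸·(5740)⁴·(3.63×10⁹/1.12×10¹²)² = 646.6 W/m².
For an isothermal sphere T⁴ = (1−a)S/(4σ) = 1.996×10⁹ K⁴.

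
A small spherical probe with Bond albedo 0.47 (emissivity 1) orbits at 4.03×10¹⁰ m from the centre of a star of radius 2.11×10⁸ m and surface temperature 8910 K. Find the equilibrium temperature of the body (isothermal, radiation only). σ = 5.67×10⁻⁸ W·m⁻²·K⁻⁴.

T ≈ 389 K

The star's surface emits σT_*⁴; at distance d the flux is S = σT_*⁴(R_*/d)².
S = 5.67×10⁻⁸·(8910)⁴·(2.11×10⁸/4.03×10¹⁰)² = 9796 W/m².
For an isothermal sphere T⁴ = (1−a)S/(4σ) = 2.289×10¹⁰ K⁴.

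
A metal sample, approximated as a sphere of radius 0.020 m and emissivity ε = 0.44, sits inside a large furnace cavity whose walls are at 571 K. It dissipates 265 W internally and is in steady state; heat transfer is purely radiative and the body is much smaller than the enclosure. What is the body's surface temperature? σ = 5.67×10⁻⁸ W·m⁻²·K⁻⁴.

For a small grey body in a large enclosure, net radiated power = εσA(T⁴ − T_w⁴).
Steady state: P = εσA(T⁴ − T_w⁴) with A = 4πr² = 0.005027 m².
T⁴ = P/(εσA) + T_w⁴ = 265/(0.44·5.67×10⁻⁸·0.005027) + (571)⁴
    = 2.113×10¹² + 1.063×10¹¹ = 2.220×10¹² K⁴.

T ≈ 1220 K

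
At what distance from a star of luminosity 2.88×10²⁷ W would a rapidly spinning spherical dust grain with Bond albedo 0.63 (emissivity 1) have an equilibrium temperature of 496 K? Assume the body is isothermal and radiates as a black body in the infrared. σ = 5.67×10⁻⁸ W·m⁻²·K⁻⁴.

For an isothermal black-emitting sphere, (1−a)S·πr² = σ·4πr²·T⁴ ⇒ S = 4σT⁴/(1−a).
S = 4·5.67×10⁻⁸·(496)⁴/0.370 = 37100 W/m².
Flux falls as S = L/(4πd²), so d = √(L/(4πS)) = √(2.88×10²⁷/(4π·37100)).

d ≈ 7.86×10¹⁰ m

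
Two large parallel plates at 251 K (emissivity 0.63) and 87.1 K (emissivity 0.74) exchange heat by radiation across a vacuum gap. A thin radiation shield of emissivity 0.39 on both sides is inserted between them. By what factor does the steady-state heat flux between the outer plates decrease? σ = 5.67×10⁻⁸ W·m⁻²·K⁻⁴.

Without shield: q₀ = σΔ(T⁴)/(1/ε₁+1/ε₂−1) with denominator 1.939.
With shield the two gaps are in series; the resistances add: (1/ε₁+1/ε_s−1)+(1/ε_s+1/ε₂−1) = 3.151+2.915 = 6.067.
Heat-flux ratio q₀/q = 6.067/1.939.

factor ≈ 3.13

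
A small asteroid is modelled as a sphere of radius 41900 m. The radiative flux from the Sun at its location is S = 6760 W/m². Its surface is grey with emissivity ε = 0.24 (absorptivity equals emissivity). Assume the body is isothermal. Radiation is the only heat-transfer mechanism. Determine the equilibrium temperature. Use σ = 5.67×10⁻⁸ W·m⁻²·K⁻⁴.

At equilibrium, absorbed power = emitted power.
Absorbing cross-section = πr² = 5.515×10⁹ m²; emitting surface = 4πr² = 2.206×10¹⁰ m² (ratio 4).
εS·A_cross = εσ·A_surf·T⁴  ⇒  T⁴ = S/(4σ)   (ε cancels).
T⁴ = 6760/(4·5.67×10⁻⁸) = 2.981×10¹⁰ K⁴.
T = (2.981×10¹⁰)^(1/4).

T ≈ 416 K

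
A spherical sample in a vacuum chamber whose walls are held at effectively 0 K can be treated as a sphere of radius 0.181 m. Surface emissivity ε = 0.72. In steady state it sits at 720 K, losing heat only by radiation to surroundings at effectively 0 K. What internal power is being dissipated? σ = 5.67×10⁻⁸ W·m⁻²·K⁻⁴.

Steady state: P = εσA T⁴.
A = 4πr² = 0.4117 m²; T⁴ = (720)⁴ = 2.687×10¹¹ K⁴.
P = 0.72 × 5.67×10⁻⁸ × 0.4117 × 2.687×10¹¹.

P ≈ 4520 W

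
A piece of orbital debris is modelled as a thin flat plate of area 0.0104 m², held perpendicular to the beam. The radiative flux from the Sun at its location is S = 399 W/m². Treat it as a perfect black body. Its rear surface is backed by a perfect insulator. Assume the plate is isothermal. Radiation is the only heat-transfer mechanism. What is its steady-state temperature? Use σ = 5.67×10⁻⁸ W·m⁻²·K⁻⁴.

At equilibrium, absorbed power = emitted power.
Absorbing cross-section = A = 0.01040 m²; emitting surface = A = 0.01040 m² (ratio 1).
S·A_cross = εσ·A_surf·T⁴  ⇒  T⁴ = S/(1σ).
T⁴ = 1.00·399/(1·5.67×10⁻⁸) = 7.037×10⁹ K⁴.
T = (7.037×10⁹)^(1/4).

T ≈ 290 K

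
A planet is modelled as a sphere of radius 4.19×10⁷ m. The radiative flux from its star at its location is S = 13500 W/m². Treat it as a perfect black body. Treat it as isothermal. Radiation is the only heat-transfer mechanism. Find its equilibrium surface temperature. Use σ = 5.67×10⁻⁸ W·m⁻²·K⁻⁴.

At equilibrium, absorbed power = emitted power.
Absorbing cross-section = πr² = 5.515×10¹⁵ m²; emitting surface = 4πr² = 2.206×10¹⁶ m² (ratio 4).
S·A_cross = εσ·A_surf·T⁴  ⇒  T⁴ = S/(4σ).
T⁴ = 1.00·13500/(4·5.67×10⁻⁸) = 5.952×10¹⁰ K⁴.
T = (5.952×10¹⁰)^(1/4).

T ≈ 494 K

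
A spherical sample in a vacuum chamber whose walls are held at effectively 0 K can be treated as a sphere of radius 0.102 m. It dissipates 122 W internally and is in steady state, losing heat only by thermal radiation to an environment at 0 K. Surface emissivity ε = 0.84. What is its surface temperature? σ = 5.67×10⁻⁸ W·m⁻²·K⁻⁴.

T ≈ 374 K

Steady state: internal power = radiated power, P = εσA T⁴.
Radiating area A = 4πr² = 0.1307 m².
T⁴ = P/(εσA) = 122/(0.84·5.67×10⁻⁸·0.1307) = 1.959×10¹⁰ K⁴.
T = (1.959×10¹⁰)^(1/4).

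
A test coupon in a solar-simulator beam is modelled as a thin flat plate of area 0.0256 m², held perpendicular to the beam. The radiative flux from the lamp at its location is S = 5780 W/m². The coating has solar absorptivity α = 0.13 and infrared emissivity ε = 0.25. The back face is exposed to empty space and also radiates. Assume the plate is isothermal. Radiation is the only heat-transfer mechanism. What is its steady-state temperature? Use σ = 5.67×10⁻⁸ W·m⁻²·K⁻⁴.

At equilibrium, absorbed power = emitted power.
Absorbing cross-section = A = 0.02560 m²; emitting surface = 2A = 0.05120 m² (ratio 2).
αS·A_cross = εσ·A_surf·T⁴  ⇒  T⁴ = αS/(ε·2σ).
T⁴ = 0.130·5780/(0.25·2·5.67×10⁻⁸) = 2.650×10¹⁰ K⁴.
T = (2.650×10¹⁰)^(1/4).

T ≈ 403 K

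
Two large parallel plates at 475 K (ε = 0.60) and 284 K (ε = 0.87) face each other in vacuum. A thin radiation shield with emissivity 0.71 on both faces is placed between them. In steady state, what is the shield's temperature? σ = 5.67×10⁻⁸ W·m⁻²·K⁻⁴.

In steady state the net flux on the hot side equals that on the cold side.
σ(T₁⁴−T_s⁴)/D₁ = σ(T_s⁴−T₂⁴)/D₂, with D₁ = 1/ε₁+1/ε_s−1 = 2.075, D₂ = 1/ε_s+1/ε₂−1 = 1.558.
Solve for T_s⁴: T_s⁴ = (D₂·T₁⁴ + D₁·T₂⁴)/(D₁+D₂) = 2.555×10¹⁰ K⁴.

T_s ≈ 400 K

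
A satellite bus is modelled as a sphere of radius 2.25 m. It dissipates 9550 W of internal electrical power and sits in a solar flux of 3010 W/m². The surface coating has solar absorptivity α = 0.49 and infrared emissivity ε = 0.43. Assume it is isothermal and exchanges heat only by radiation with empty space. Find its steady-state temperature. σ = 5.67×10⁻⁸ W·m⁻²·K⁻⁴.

T ≈ 382 K

At steady state, absorbed solar power + internal power = radiated power.
Absorbed: α·S·A_cross = 0.49·3010·15.90 = 23460 W (cross-section πr²).
Total input = 23460 + 9550 = 33010 W.
Radiated: εσ·A_surf·T⁴ with A_surf = 4πr² = 63.62 m².
T⁴ = 33010/(0.43·5.67×10⁻⁸·63.62) = 2.128×10¹⁰ K⁴.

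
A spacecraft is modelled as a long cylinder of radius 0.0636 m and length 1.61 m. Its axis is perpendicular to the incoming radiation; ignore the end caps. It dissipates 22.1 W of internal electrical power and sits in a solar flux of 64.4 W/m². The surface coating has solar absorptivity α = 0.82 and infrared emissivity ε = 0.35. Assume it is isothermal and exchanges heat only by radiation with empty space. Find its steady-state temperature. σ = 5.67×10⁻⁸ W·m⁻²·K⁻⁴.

T ≈ 225 K

At steady state, absorbed solar power + internal power = radiated power.
Absorbed: α·S·A_cross = 0.82·64.4·0.2048 = 10.81 W (cross-section 2rL).
Total input = 10.81 + 22.1 = 32.91 W.
Radiated: εσ·A_surf·T⁴ with A_surf = 2πrL = 0.6434 m².
T⁴ = 32.91/(0.35·5.67×10⁻⁸·0.6434) = 2.578×10⁹ K⁴.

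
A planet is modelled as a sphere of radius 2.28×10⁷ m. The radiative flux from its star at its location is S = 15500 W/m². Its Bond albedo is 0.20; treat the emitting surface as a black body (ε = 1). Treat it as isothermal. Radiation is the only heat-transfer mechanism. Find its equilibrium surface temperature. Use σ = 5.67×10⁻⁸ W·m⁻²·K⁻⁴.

T ≈ 484 K

At equilibrium, absorbed power = emitted power.
Absorbing cross-section = πr² = 1.633×10¹⁵ m²; emitting surface = 4πr² = 6.533×10¹⁵ m² (ratio 4).
(1−a)S·A_cross = εσ·A_surf·T⁴  ⇒  T⁴ = (1−a)S/(4σ).
T⁴ = 0.800·15500/(4·5.67×10⁻⁸) = 5.467×10¹⁰ K⁴.
T = (5.467×10¹⁰)^(1/4).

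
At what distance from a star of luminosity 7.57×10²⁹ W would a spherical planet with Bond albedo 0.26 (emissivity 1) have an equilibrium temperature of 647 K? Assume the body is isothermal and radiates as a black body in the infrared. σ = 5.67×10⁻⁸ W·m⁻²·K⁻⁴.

d ≈ 1.06×10¹² m

For an isothermal black-emitting sphere, (1−a)S·πr² = σ·4πr²·T⁴ ⇒ S = 4σT⁴/(1−a).
S = 4·5.67×10⁻⁸·(647)⁴/0.740 = 53710 W/m².
Flux falls as S = L/(4πd²), so d = √(L/(4πS)) = √(7.57×10²⁹/(4π·53710)).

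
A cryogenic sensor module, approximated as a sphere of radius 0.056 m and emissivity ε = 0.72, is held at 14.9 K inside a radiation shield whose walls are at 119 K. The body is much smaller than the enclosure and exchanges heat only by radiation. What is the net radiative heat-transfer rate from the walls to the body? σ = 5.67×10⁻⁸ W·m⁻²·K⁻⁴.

P_net ≈ 0.323 W

For a small grey body in a large enclosure: P_net = εσA(T_body⁴ − T_wall⁴).
A = 4πr² = 0.03941 m²; T_body⁴ − T_wall⁴ = 49290 − 2.005×10⁸ = -2.005×10⁸ K⁴.
|P_net| = 0.72·5.67×10⁻⁸·0.03941·2.005×10⁸.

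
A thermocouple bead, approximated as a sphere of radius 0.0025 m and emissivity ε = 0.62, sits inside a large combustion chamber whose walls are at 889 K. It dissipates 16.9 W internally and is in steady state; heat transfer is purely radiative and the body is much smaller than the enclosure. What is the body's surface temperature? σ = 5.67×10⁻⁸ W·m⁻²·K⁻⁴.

For a small grey body in a large enclosure, net radiated power = εσA(T⁴ − T_w⁴).
Steady state: P = εσA(T⁴ − T_w⁴) with A = 4πr² = 7.854×10⁻⁵ m².
T⁴ = P/(εσA) + T_w⁴ = 16.9/(0.62·5.67×10⁻⁸·7.854×10⁻⁵) + (889)⁴
    = 6.121×10¹² + 6.246×10¹¹ = 6.746×10¹² K⁴.

T ≈ 1610 K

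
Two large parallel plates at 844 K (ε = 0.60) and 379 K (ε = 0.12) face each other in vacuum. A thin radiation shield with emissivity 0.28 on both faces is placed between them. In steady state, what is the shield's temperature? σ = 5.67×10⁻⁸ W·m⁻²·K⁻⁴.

In steady state the net flux on the hot side equals that on the cold side.
σ(T₁⁴−T_s⁴)/D₁ = σ(T_s⁴−T₂⁴)/D₂, with D₁ = 1/ε₁+1/ε_s−1 = 4.238, D₂ = 1/ε_s+1/ε₂−1 = 10.90.
Solve for T_s⁴: T_s⁴ = (D₂·T₁⁴ + D₁·T₂⁴)/(D₁+D₂) = 3.712×10¹¹ K⁴.

T_s ≈ 781 K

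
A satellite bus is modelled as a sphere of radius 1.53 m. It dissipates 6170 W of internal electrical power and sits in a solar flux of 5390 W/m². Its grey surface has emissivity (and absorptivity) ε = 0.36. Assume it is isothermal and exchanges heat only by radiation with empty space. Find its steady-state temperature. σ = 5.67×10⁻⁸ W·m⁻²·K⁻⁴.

T ≈ 430 K

At steady state, absorbed solar power + internal power = radiated power.
Absorbed: α·S·A_cross = 0.36·5390·7.354 = 14270 W (cross-section πr²).
Total input = 14270 + 6170 = 20440 W.
Radiated: εσ·A_surf·T⁴ with A_surf = 4πr² = 29.42 m².
T⁴ = 20440/(0.36·5.67×10⁻⁸·29.42) = 3.404×10¹⁰ K⁴.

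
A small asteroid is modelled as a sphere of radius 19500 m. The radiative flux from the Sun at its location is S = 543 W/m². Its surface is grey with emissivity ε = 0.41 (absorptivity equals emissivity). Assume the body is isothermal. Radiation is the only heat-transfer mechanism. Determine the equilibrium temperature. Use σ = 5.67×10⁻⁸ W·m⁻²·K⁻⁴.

At equilibrium, absorbed power = emitted power.
Absorbing cross-section = πr² = 1.195×10⁹ m²; emitting surface = 4πr² = 4.778×10⁹ m² (ratio 4).
εS·A_cross = εσ·A_surf·T⁴  ⇒  T⁴ = S/(4σ)   (ε cancels).
T⁴ = 543/(4·5.67×10⁻⁸) = 2.394×10⁹ K⁴.
T = (2.394×10⁹)^(1/4).

T ≈ 221 K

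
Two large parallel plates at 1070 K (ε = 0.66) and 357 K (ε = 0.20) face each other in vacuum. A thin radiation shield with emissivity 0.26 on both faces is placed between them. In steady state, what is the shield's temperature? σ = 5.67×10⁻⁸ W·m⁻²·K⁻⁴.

In steady state the net flux on the hot side equals that on the cold side.
σ(T₁⁴−T_s⁴)/D₁ = σ(T_s⁴−T₂⁴)/D₂, with D₁ = 1/ε₁+1/ε_s−1 = 4.361, D₂ = 1/ε_s+1/ε₂−1 = 7.846.
Solve for T_s⁴: T_s⁴ = (D₂·T₁⁴ + D₁·T₂⁴)/(D₁+D₂) = 8.483×10¹¹ K⁴.

T_s ≈ 960 K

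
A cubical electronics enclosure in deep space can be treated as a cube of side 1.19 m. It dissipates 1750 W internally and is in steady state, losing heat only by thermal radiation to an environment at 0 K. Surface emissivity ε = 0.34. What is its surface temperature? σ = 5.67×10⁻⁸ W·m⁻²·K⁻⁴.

T ≈ 322 K

Steady state: internal power = radiated power, P = εσA T⁴.
Radiating area A = 6L² = 8.497 m².
T⁴ = P/(εσA) = 1750/(0.34·5.67×10⁻⁸·8.497) = 1.068×10¹⁰ K⁴.
T = (1.068×10¹⁰)^(1/4).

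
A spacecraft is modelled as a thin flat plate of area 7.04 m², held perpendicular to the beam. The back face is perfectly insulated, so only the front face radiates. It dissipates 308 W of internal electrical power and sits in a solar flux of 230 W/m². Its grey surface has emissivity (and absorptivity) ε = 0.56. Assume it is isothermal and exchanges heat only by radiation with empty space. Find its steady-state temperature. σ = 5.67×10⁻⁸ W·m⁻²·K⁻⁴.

T ≈ 272 K

At steady state, absorbed solar power + internal power = radiated power.
Absorbed: α·S·A_cross = 0.56·230·7.040 = 906.8 W (cross-section A).
Total input = 906.8 + 308 = 1215 W.
Radiated: εσ·A_surf·T⁴ with A_surf = A = 7.040 m².
T⁴ = 1215/(0.56·5.67×10⁻⁸·7.040) = 5.434×10⁹ K⁴.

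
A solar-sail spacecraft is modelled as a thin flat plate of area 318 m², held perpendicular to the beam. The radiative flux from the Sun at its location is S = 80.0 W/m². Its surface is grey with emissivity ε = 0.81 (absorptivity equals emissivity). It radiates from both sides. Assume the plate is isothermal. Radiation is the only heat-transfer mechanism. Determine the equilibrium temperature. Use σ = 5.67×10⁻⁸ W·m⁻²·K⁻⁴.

At equilibrium, absorbed power = emitted power.
Absorbing cross-section = A = 318.0 m²; emitting surface = 2A = 636.0 m² (ratio 2).
εS·A_cross = εσ·A_surf·T⁴  ⇒  T⁴ = S/(2σ)   (ε cancels).
T⁴ = 80.0/(2·5.67×10⁻⁸) = 7.055×10⁸ K⁴.
T = (7.055×10⁸)^(1/4).

T ≈ 163 K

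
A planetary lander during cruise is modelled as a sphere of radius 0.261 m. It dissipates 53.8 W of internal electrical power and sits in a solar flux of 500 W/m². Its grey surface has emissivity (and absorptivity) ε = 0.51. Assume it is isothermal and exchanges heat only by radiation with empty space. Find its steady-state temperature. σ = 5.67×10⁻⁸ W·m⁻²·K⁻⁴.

At steady state, absorbed solar power + internal power = radiated power.
Absorbed: α·S·A_cross = 0.51·500·0.2140 = 54.57 W (cross-section πr²).
Total input = 54.57 + 53.8 = 108.4 W.
Radiated: εσ·A_surf·T⁴ with A_surf = 4πr² = 0.8560 m².
T⁴ = 108.4/(0.51·5.67×10⁻⁸·0.8560) = 4.378×10⁹ K⁴.

T ≈ 257 K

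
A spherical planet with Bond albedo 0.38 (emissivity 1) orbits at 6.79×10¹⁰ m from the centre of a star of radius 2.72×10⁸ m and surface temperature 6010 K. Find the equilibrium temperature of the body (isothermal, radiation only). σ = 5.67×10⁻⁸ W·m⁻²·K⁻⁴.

T ≈ 239 K

The star's surface emits σT_*⁴; at distance d the flux is S = σT_*⁴(R_*/d)².
S = 5.67×10⁻⁸·(6010)⁴·(2.72×10⁸/6.79×10¹⁰)² = 1187 W/m².
For an isothermal sphere T⁴ = (1−a)S/(4σ) = 3.245×10⁹ K⁴.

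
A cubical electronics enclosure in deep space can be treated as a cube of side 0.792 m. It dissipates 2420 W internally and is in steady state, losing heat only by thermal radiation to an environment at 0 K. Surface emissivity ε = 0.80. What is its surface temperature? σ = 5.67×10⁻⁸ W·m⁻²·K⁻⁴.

T ≈ 345 K

Steady state: internal power = radiated power, P = εσA T⁴.
Radiating area A = 6L² = 3.764 m².
T⁴ = P/(εσA) = 2420/(0.80·5.67×10⁻⁸·3.764) = 1.418×10¹⁰ K⁴.
T = (1.418×10¹⁰)^(1/4).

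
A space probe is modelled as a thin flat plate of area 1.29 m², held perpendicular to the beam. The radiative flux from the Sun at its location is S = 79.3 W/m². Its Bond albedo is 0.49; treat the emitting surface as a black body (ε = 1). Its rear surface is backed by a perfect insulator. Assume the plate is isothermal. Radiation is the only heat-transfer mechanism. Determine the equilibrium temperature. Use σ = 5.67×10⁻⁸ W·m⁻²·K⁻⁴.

At equilibrium, absorbed power = emitted power.
Absorbing cross-section = A = 1.290 m²; emitting surface = A = 1.290 m² (ratio 1).
(1−a)S·A_cross = εσ·A_surf·T⁴  ⇒  T⁴ = (1−a)S/(1σ).
T⁴ = 0.510·79.3/(1·5.67×10⁻⁸) = 7.133×10⁸ K⁴.
T = (7.133×10⁸)^(1/4).

T ≈ 163 K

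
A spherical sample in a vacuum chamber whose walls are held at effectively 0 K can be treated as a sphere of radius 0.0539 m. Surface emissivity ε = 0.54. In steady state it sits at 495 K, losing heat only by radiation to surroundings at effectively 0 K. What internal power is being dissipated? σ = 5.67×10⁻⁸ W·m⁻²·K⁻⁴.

P ≈ 67.1 W

Steady state: P = εσA T⁴.
A = 4πr² = 0.03651 m²; T⁴ = (495)⁴ = 6.004×10¹⁰ K⁴.
P = 0.54 × 5.67×10⁻⁸ × 0.03651 × 6.004×10¹⁰.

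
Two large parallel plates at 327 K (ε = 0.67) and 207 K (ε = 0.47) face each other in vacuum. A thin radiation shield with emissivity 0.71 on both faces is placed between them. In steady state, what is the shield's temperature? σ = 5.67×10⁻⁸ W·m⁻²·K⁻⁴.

T_s ≈ 293 K

In steady state the net flux on the hot side equals that on the cold side.
σ(T₁⁴−T_s⁴)/D₁ = σ(T_s⁴−T₂⁴)/D₂, with D₁ = 1/ε₁+1/ε_s−1 = 1.901, D₂ = 1/ε_s+1/ε₂−1 = 2.536.
Solve for T_s⁴: T_s⁴ = (D₂·T₁⁴ + D₁·T₂⁴)/(D₁+D₂) = 7.322×10⁹ K⁴.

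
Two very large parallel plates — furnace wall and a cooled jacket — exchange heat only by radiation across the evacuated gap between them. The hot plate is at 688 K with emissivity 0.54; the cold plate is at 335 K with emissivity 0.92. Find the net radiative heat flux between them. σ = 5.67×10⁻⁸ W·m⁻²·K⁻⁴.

For two infinite grey parallel plates, q = σ(T₁⁴ − T₂⁴)/(1/ε₁ + 1/ε₂ − 1).
T₁⁴ − T₂⁴ = 2.241×10¹¹ − 1.259×10¹⁰ = 2.115×10¹¹ K⁴.
1/ε₁ + 1/ε₂ − 1 = 1.852 + 1.087 − 1 = 1.939.
q = 5.67×10⁻⁸ × 2.115×10¹¹ / 1.939.

q ≈ 6180 W/m²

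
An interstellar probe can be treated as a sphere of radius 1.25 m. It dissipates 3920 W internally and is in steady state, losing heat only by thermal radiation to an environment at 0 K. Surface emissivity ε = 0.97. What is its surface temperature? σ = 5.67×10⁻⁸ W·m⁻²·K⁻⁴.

Steady state: internal power = radiated power, P = εσA T⁴.
Radiating area A = 4πr² = 19.63 m².
T⁴ = P/(εσA) = 3920/(0.97·5.67×10⁻⁸·19.63) = 3.630×10⁹ K⁴.
T = (3.630×10⁹)^(1/4).

T ≈ 245 K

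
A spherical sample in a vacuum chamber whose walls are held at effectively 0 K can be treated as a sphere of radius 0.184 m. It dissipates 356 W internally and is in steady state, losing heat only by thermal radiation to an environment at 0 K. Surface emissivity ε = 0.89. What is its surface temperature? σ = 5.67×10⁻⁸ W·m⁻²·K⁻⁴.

Steady state: internal power = radiated power, P = εσA T⁴.
Radiating area A = 4πr² = 0.4254 m².
T⁴ = P/(εσA) = 356/(0.89·5.67×10⁻⁸·0.4254) = 1.658×10¹⁰ K⁴.
T = (1.658×10¹⁰)^(1/4).

T ≈ 359 K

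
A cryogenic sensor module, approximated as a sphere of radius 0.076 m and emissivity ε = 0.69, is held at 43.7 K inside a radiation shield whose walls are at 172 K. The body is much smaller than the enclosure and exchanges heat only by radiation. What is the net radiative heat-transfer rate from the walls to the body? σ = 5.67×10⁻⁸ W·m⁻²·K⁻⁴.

For a small grey body in a large enclosure: P_net = εσA(T_body⁴ − T_wall⁴).
A = 4πr² = 0.07258 m²; T_body⁴ − T_wall⁴ = 3.647×10⁶ − 8.752×10⁸ = -8.716×10⁸ K⁴.
|P_net| = 0.69·5.67×10⁻⁸·0.07258·8.716×10⁸.

P_net ≈ 2.47 W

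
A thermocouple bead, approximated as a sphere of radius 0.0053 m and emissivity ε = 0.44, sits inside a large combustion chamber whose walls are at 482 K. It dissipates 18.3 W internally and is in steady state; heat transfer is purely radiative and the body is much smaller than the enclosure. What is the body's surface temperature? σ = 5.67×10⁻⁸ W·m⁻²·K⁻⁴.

T ≈ 1210 K

For a small grey body in a large enclosure, net radiated power = εσA(T⁴ − T_w⁴).
Steady state: P = εσA(T⁴ − T_w⁴) with A = 4πr² = 3.530×10⁻⁴ m².
T⁴ = P/(εσA) + T_w⁴ = 18.3/(0.44·5.67×10⁻⁸·3.530×10⁻⁴) + (482)⁴
    = 2.078×10¹² + 5.397×10¹⁰ = 2.132×10¹² K⁴.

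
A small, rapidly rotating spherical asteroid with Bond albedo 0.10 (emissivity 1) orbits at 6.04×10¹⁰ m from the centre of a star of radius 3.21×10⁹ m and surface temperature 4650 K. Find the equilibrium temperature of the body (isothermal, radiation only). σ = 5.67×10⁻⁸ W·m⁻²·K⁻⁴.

T ≈ 738 K

The star's surface emits σT_*⁴; at distance d the flux is S = σT_*⁴(R_*/d)².
S = 5.67×10⁻⁸·(4650)⁴·(3.21×10⁹/6.04×10¹⁰)² = 74870 W/m².
For an isothermal sphere T⁴ = (1−a)S/(4σ) = 2.971×10¹¹ K⁴.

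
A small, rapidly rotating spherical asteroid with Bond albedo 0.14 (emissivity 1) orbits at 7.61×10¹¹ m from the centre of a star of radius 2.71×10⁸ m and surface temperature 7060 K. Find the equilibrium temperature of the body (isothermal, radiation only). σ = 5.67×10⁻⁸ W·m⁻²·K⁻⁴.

The star's surface emits σT_*⁴; at distance d the flux is S = σT_*⁴(R_*/d)².
S = 5.67×10⁻⁸·(7060)⁴·(2.71×10⁸/7.61×10¹¹)² = 17.86 W/m².
For an isothermal sphere T⁴ = (1−a)S/(4σ) = 6.774×10⁷ K⁴.

T ≈ 90.7 K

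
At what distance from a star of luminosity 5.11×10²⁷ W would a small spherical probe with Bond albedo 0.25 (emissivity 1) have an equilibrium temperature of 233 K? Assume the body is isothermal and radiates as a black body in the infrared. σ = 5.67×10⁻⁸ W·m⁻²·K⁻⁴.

d ≈ 6.75×10¹¹ m

For an isothermal black-emitting sphere, (1−a)S·πr² = σ·4πr²·T⁴ ⇒ S = 4σT⁴/(1−a).
S = 4·5.67×10⁻⁸·(233)⁴/0.750 = 891.3 W/m².
Flux falls as S = L/(4πd²), so d = √(L/(4πS)) = √(5.11×10²⁷/(4π·891.3)).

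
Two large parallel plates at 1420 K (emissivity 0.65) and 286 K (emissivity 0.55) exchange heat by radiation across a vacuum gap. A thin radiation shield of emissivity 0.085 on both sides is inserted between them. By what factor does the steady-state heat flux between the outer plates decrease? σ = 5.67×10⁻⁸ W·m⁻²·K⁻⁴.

Without shield: q₀ = σΔ(T⁴)/(1/ε₁+1/ε₂−1) with denominator 2.357.
With shield the two gaps are in series; the resistances add: (1/ε₁+1/ε_s−1)+(1/ε_s+1/ε₂−1) = 12.30+12.58 = 24.89.
Heat-flux ratio q₀/q = 24.89/2.357.

factor ≈ 10.6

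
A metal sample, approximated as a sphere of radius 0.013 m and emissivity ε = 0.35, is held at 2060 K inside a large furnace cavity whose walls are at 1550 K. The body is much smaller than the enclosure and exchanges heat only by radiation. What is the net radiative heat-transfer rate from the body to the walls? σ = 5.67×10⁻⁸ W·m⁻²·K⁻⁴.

For a small grey body in a large enclosure: P_net = εσA(T_body⁴ − T_wall⁴).
A = 4πr² = 0.002124 m²; T_body⁴ − T_wall⁴ = 1.801×10¹³ − 5.772×10¹² = 1.224×10¹³ K⁴.
|P_net| = 0.35·5.67×10⁻⁸·0.002124·1.224×10¹³.

P_net ≈ 516 W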